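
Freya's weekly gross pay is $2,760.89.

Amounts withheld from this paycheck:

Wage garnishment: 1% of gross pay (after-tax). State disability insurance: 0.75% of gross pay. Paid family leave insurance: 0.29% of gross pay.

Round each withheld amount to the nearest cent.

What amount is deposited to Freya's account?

Paid family leave insurance: $2,760.89 × 0.0029 = $8.01
State disability insurance: $2,760.89 × 0.0075 = $20.71
Wage garnishment: $2,760.89 × 0.01 = $27.61
Total deductions = $8.01 + $20.71 + $27.61 = $56.33
Net pay = $2,760.89 − $56.33 = $2,704.56

$2,704.56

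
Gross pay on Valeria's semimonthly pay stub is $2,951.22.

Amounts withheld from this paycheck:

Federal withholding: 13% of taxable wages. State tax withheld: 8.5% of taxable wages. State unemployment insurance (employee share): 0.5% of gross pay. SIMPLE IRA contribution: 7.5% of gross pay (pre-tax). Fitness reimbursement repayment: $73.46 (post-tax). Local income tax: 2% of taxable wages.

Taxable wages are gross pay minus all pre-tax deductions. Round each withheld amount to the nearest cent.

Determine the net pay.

SIMPLE IRA contribution: $2,951.22 × 0.075 = $221.34
Taxable wages = $2,951.22 − $221.34 = $2,729.88
Federal withholding: $2,729.88 × 0.13 = $354.88
Local income tax: $2,729.88 × 0.02 = $54.60
State tax withheld: $2,729.88 × 0.085 = $232.04
State unemployment insurance (employee share): $2,951.22 × 0.005 = $14.76
Fitness reimbursement repayment: $73.46
Total deductions = $221.34 + $354.88 + $54.60 + $232.04 + $14.76 + $73.46 = $951.08
Net pay = $2,951.22 − $951.08 = $2,000.14

$2,000.14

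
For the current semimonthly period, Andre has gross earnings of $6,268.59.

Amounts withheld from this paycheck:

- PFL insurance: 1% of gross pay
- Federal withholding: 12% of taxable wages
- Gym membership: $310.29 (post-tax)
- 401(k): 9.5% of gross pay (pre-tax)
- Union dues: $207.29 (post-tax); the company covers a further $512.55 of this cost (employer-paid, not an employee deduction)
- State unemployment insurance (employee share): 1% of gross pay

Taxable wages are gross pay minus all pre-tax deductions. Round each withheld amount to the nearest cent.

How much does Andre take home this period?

$4,349.34

401(k): $6,268.59 × 0.095 = $595.52
Taxable wages = $6,268.59 − $595.52 = $5,673.07
Federal withholding: $5,673.07 × 0.12 = $680.77
State unemployment insurance (employee share): $6,268.59 × 0.01 = $62.69
PFL insurance: $6,268.59 × 0.01 = $62.69
Gym membership: $310.29
Union dues: $207.29
(Employer's $512.55 toward union dues is not withheld from the employee.)
Total deductions = $595.52 + $680.77 + $62.69 + $62.69 + $310.29 + $207.29 = $1,919.25
Net pay = $6,268.59 − $1,919.25 = $4,349.34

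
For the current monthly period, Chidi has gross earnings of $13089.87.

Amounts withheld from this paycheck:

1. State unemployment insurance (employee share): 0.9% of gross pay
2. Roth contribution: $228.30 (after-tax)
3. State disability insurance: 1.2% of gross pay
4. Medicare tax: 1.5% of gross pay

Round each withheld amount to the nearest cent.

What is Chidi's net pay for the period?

$12390.33

Medicare tax: $13089.87 × 0.015 = $196.35
State disability insurance: $13089.87 × 0.012 = $157.08
State unemployment insurance (employee share): $13089.87 × 0.009 = $117.81
Roth contribution: $228.30
Total deductions = $196.35 + $157.08 + $117.81 + $228.30 = $699.54
Net pay = $13089.87 − $699.54 = $12390.33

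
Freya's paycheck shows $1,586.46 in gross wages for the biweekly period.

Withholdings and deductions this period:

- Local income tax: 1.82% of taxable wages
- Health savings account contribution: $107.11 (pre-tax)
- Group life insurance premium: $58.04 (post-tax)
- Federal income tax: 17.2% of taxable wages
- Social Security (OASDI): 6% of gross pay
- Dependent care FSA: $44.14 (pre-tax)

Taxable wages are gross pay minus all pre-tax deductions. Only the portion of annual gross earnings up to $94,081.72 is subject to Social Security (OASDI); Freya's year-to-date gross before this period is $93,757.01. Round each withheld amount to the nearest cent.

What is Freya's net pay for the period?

Dependent care FSA: $44.14
Health savings account contribution: $107.11
Pre-tax total = $44.14 + $107.11 = $151.25
Taxable wages = $1,586.46 − $151.25 = $1,435.21
Federal income tax: $1,435.21 × 0.172 = $246.86
Local income tax: $1,435.21 × 0.0182 = $26.12
Social Security (OASDI): only $94,081.72 − $93,757.01 = $324.71 of this check is subject → $324.71 × 0.06 = $19.48
Group life insurance premium: $58.04
Total deductions = $44.14 + $107.11 + $246.86 + $26.12 + $19.48 + $58.04 = $501.75
Net pay = $1,586.46 − $501.75 = $1,084.71

$1,084.71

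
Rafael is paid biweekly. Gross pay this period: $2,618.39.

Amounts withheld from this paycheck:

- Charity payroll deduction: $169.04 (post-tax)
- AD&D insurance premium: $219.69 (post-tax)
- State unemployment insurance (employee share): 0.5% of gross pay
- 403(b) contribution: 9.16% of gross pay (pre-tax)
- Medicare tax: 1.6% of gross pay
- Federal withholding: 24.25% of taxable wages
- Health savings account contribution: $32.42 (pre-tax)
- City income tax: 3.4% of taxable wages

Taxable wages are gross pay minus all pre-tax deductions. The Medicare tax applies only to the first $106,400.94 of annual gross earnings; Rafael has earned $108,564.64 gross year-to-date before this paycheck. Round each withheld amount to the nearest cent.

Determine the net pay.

Health savings account contribution: $32.42
403(b) contribution: $2,618.39 × 0.0916 = $239.84
Pre-tax total = $32.42 + $239.84 = $272.26
Taxable wages = $2,618.39 − $272.26 = $2,346.13
City income tax: $2,346.13 × 0.034 = $79.77
Federal withholding: $2,346.13 × 0.2425 = $568.94
Medicare tax: annual cap $106,400.94 already reached (YTD $108,564.64), so $0.00
State unemployment insurance (employee share): $2,618.39 × 0.005 = $13.09
Charity payroll deduction: $169.04
AD&D insurance premium: $219.69
Total deductions = $32.42 + $239.84 + $79.77 + $568.94 + $0.00 + $13.09 + $169.04 + $219.69 = $1,322.79
Net pay = $2,618.39 − $1,322.79 = $1,295.60

$1,295.60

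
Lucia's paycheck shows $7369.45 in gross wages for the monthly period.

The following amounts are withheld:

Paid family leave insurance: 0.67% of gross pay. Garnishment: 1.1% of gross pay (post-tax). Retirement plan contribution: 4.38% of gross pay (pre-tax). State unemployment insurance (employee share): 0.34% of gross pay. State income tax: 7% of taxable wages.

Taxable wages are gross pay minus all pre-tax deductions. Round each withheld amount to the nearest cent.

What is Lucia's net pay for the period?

Retirement plan contribution: $7369.45 × 0.0438 = $322.78
Taxable wages = $7369.45 − $322.78 = $7046.67
State income tax: $7046.67 × 0.07 = $493.27
State unemployment insurance (employee share): $7369.45 × 0.0034 = $25.06
Paid family leave insurance: $7369.45 × 0.0067 = $49.38
Garnishment: $7369.45 × 0.011 = $81.06
Total deductions = $322.78 + $493.27 + $25.06 + $49.38 + $81.06 = $971.55
Net pay = $7369.45 − $971.55 = $6397.90

$6397.90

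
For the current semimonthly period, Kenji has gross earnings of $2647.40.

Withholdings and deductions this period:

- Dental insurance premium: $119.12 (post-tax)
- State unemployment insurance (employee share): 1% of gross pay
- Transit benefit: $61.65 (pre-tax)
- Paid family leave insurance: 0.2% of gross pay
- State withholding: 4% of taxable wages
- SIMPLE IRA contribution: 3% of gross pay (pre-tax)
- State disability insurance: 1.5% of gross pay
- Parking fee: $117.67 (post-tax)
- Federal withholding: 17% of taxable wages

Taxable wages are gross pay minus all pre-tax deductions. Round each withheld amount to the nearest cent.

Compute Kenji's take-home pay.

$1671.74

Transit benefit: $61.65
SIMPLE IRA contribution: $2647.40 × 0.03 = $79.42
Pre-tax total = $61.65 + $79.42 = $141.07
Taxable wages = $2647.40 − $141.07 = $2506.33
Federal withholding: $2506.33 × 0.17 = $426.08
State withholding: $2506.33 × 0.04 = $100.25
Paid family leave insurance: $2647.40 × 0.002 = $5.29
State unemployment insurance (employee share): $2647.40 × 0.01 = $26.47
State disability insurance: $2647.40 × 0.015 = $39.71
Dental insurance premium: $119.12
Parking fee: $117.67
Total deductions = $61.65 + $79.42 + $426.08 + $100.25 + $5.29 + $26.47 + $39.71 + $119.12 + $117.67 = $975.66
Net pay = $2647.40 − $975.66 = $1671.74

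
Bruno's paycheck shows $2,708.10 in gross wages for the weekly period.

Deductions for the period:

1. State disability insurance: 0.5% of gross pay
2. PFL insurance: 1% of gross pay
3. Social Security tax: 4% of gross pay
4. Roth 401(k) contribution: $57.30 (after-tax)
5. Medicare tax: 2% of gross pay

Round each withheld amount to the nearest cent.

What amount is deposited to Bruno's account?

Medicare tax: $2,708.10 × 0.02 = $54.16
Social Security tax: $2,708.10 × 0.04 = $108.32
PFL insurance: $2,708.10 × 0.01 = $27.08
State disability insurance: $2,708.10 × 0.005 = $13.54
Roth 401(k) contribution: $57.30
Total deductions = $54.16 + $108.32 + $27.08 + $13.54 + $57.30 = $260.40
Net pay = $2,708.10 − $260.40 = $2,447.70

$2,447.70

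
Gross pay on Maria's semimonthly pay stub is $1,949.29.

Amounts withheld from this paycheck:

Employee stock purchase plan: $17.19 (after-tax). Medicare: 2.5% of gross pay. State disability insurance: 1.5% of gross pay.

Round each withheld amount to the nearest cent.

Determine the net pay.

$1,854.13

State disability insurance: $1,949.29 × 0.015 = $29.24
Medicare: $1,949.29 × 0.025 = $48.73
Employee stock purchase plan: $17.19
Total deductions = $29.24 + $48.73 + $17.19 = $95.16
Net pay = $1,949.29 − $95.16 = $1,854.13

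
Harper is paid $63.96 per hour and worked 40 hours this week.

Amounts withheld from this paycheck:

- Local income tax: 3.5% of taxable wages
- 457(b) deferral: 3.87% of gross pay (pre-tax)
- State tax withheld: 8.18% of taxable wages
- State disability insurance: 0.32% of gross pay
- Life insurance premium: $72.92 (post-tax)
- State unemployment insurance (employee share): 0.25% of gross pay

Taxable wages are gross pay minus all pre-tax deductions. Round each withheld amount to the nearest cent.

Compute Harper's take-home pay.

$2,084.62

Gross pay: 40 × $63.96 = $2,558.40
457(b) deferral: $2,558.40 × 0.0387 = $99.01
Taxable wages = $2,558.40 − $99.01 = $2,459.39
State tax withheld: $2,459.39 × 0.0818 = $201.18
Local income tax: $2,459.39 × 0.035 = $86.08
State disability insurance: $2,558.40 × 0.0032 = $8.19
State unemployment insurance (employee share): $2,558.40 × 0.0025 = $6.40
Life insurance premium: $72.92
Total deductions = $99.01 + $201.18 + $86.08 + $8.19 + $6.40 + $72.92 = $473.78
Net pay = $2,558.40 − $473.78 = $2,084.62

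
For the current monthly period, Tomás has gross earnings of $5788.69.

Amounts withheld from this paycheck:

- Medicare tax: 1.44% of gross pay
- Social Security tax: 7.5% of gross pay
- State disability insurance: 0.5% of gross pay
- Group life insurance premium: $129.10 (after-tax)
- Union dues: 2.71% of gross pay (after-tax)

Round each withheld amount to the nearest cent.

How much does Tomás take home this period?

$4956.27

Social Security tax: $5788.69 × 0.075 = $434.15
State disability insurance: $5788.69 × 0.005 = $28.94
Medicare tax: $5788.69 × 0.0144 = $83.36
Group life insurance premium: $129.10
Union dues: $5788.69 × 0.0271 = $156.87
Total deductions = $434.15 + $28.94 + $83.36 + $129.10 + $156.87 = $832.42
Net pay = $5788.69 − $832.42 = $4956.27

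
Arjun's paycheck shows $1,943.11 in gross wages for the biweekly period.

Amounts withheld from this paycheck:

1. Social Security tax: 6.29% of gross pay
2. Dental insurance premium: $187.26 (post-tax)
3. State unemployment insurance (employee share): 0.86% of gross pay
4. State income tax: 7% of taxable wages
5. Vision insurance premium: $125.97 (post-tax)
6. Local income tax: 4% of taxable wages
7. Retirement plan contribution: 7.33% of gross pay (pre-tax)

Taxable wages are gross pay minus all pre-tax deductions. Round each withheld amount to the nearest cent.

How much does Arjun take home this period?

Retirement plan contribution: $1,943.11 × 0.0733 = $142.43
Taxable wages = $1,943.11 − $142.43 = $1,800.68
State income tax: $1,800.68 × 0.07 = $126.05
Local income tax: $1,800.68 × 0.04 = $72.03
Social Security tax: $1,943.11 × 0.0629 = $122.22
State unemployment insurance (employee share): $1,943.11 × 0.0086 = $16.71
Vision insurance premium: $125.97
Dental insurance premium: $187.26
Total deductions = $142.43 + $126.05 + $72.03 + $122.22 + $16.71 + $125.97 + $187.26 = $792.67
Net pay = $1,943.11 − $792.67 = $1,150.44

$1,150.44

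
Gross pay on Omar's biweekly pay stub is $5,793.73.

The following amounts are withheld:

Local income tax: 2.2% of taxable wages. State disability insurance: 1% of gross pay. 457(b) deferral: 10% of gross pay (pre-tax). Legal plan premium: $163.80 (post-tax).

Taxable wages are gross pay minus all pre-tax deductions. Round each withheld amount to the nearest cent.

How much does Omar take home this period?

$4,877.90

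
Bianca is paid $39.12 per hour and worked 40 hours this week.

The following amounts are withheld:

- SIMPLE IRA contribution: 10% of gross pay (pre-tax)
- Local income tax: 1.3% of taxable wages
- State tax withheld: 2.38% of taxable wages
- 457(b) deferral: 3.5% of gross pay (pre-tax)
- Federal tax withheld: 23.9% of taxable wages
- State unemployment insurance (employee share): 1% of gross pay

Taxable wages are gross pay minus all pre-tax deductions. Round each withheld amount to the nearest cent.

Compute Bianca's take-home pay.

Gross pay: 40 × $39.12 = $1,564.80
457(b) deferral: $1,564.80 × 0.035 = $54.77
SIMPLE IRA contribution: $1,564.80 × 0.1 = $156.48
Pre-tax total = $54.77 + $156.48 = $211.25
Taxable wages = $1,564.80 − $211.25 = $1,353.55
Federal tax withheld: $1,353.55 × 0.239 = $323.50
State tax withheld: $1,353.55 × 0.0238 = $32.21
Local income tax: $1,353.55 × 0.013 = $17.60
State unemployment insurance (employee share): $1,564.80 × 0.01 = $15.65
Total deductions = $54.77 + $156.48 + $323.50 + $32.21 + $17.60 + $15.65 = $600.21
Net pay = $1,564.80 − $600.21 = $964.59

$964.59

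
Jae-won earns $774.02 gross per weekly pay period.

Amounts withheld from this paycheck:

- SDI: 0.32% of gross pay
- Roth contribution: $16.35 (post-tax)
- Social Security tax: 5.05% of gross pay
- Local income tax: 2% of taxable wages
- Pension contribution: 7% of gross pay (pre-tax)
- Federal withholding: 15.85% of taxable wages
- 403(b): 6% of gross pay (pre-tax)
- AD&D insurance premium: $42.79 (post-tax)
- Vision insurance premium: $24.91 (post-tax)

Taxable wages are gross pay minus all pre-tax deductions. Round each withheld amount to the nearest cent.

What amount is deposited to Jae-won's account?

$427.58

Pension contribution: $774.02 × 0.07 = $54.18
403(b): $774.02 × 0.06 = $46.44
Pre-tax total = $54.18 + $46.44 = $100.62
Taxable wages = $774.02 − $100.62 = $673.40
Federal withholding: $673.40 × 0.1585 = $106.73
Local income tax: $673.40 × 0.02 = $13.47
Social Security tax: $774.02 × 0.0505 = $39.09
SDI: $774.02 × 0.0032 = $2.48
AD&D insurance premium: $42.79
Vision insurance premium: $24.91
Roth contribution: $16.35
Total deductions = $54.18 + $46.44 + $106.73 + $13.47 + $39.09 + $2.48 + $42.79 + $24.91 + $16.35 = $346.44
Net pay = $774.02 − $346.44 = $427.58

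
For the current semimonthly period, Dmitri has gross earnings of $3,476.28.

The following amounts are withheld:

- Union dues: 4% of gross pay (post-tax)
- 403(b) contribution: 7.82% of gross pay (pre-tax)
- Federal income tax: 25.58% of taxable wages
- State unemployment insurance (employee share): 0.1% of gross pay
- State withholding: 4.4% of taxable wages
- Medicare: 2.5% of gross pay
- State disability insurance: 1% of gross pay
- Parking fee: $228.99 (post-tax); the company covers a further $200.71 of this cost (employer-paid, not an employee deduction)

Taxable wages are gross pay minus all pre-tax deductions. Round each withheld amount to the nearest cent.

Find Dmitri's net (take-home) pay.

403(b) contribution: $3,476.28 × 0.0782 = $271.85
Taxable wages = $3,476.28 − $271.85 = $3,204.43
Federal income tax: $3,204.43 × 0.2558 = $819.69
State withholding: $3,204.43 × 0.044 = $140.99
State unemployment insurance (employee share): $3,476.28 × 0.001 = $3.48
State disability insurance: $3,476.28 × 0.01 = $34.76
Medicare: $3,476.28 × 0.025 = $86.91
Union dues: $3,476.28 × 0.04 = $139.05
Parking fee: $228.99
(Employer's $200.71 toward parking fee is not withheld from the employee.)
Total deductions = $271.85 + $819.69 + $140.99 + $3.48 + $34.76 + $86.91 + $139.05 + $228.99 = $1,725.72
Net pay = $3,476.28 − $1,725.72 = $1,750.56

$1,750.56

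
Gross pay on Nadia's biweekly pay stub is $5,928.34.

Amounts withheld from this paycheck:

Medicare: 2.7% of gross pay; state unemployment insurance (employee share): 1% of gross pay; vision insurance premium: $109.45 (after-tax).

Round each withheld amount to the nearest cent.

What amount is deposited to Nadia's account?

State unemployment insurance (employee share): $5,928.34 × 0.01 = $59.28
Medicare: $5,928.34 × 0.027 = $160.07
Vision insurance premium: $109.45
Total deductions = $59.28 + $160.07 + $109.45 = $328.80
Net pay = $5,928.34 − $328.80 = $5,599.54

$5,599.54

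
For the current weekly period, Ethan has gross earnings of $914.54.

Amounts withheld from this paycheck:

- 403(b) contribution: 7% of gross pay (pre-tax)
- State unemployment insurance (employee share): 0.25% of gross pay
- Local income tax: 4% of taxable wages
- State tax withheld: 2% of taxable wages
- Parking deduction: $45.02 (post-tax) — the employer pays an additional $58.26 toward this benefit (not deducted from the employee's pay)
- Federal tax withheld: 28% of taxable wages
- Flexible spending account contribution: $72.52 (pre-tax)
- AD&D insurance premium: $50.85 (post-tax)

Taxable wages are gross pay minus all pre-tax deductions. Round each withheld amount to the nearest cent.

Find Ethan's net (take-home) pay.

$415.32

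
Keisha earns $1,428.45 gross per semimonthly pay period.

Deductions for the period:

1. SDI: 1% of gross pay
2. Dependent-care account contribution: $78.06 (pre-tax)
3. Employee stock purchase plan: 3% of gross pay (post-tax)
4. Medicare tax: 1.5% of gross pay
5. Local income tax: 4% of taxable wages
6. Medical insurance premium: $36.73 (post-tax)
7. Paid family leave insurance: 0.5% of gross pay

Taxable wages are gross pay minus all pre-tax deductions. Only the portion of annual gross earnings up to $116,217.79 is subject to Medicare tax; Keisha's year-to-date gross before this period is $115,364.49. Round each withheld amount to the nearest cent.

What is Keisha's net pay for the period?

Dependent-care account contribution: $78.06
Taxable wages = $1,428.45 − $78.06 = $1,350.39
Local income tax: $1,350.39 × 0.04 = $54.02
SDI: $1,428.45 × 0.01 = $14.28
Paid family leave insurance: $1,428.45 × 0.005 = $7.14
Medicare tax: only $116,217.79 − $115,364.49 = $853.30 of this check is subject → $853.30 × 0.015 = $12.80
Medical insurance premium: $36.73
Employee stock purchase plan: $1,428.45 × 0.03 = $42.85
Total deductions = $78.06 + $54.02 + $14.28 + $7.14 + $12.80 + $36.73 + $42.85 = $245.88
Net pay = $1,428.45 − $245.88 = $1,182.57

$1,182.57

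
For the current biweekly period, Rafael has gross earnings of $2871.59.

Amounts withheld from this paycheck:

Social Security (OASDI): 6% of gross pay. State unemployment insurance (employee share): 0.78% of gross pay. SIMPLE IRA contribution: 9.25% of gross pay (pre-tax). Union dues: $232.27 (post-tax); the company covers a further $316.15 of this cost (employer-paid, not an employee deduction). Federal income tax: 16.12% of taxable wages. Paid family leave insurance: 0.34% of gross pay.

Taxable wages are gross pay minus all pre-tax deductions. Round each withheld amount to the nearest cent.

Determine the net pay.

SIMPLE IRA contribution: $2871.59 × 0.0925 = $265.62
Taxable wages = $2871.59 − $265.62 = $2605.97
Federal income tax: $2605.97 × 0.1612 = $420.08
State unemployment insurance (employee share): $2871.59 × 0.0078 = $22.40
Social Security (OASDI): $2871.59 × 0.06 = $172.30
Paid family leave insurance: $2871.59 × 0.0034 = $9.76
Union dues: $232.27
(Employer's $316.15 toward union dues is not withheld from the employee.)
Total deductions = $265.62 + $420.08 + $22.40 + $172.30 + $9.76 + $232.27 = $1122.43
Net pay = $2871.59 − $1122.43 = $1749.16

$1749.16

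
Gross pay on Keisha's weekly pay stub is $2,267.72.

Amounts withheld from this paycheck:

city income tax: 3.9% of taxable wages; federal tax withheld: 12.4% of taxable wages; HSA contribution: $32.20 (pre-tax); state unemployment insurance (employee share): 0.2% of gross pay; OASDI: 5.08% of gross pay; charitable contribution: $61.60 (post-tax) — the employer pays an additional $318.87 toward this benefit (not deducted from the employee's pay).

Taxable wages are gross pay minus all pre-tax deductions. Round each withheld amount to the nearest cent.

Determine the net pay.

HSA contribution: $32.20
Taxable wages = $2,267.72 − $32.20 = $2,235.52
City income tax: $2,235.52 × 0.039 = $87.19
Federal tax withheld: $2,235.52 × 0.124 = $277.20
State unemployment insurance (employee share): $2,267.72 × 0.002 = $4.54
OASDI: $2,267.72 × 0.0508 = $115.20
Charitable contribution: $61.60
(Employer's $318.87 toward charitable contribution is not withheld from the employee.)
Total deductions = $32.20 + $87.19 + $277.20 + $4.54 + $115.20 + $61.60 = $577.93
Net pay = $2,267.72 − $577.93 = $1,689.79

$1,689.79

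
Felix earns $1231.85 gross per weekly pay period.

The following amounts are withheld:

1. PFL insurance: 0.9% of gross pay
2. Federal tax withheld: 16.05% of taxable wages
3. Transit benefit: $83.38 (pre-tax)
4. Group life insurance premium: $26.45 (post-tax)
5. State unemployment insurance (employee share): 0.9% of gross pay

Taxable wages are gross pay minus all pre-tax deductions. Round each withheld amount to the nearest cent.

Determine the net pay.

Transit benefit: $83.38
Taxable wages = $1231.85 − $83.38 = $1148.47
Federal tax withheld: $1148.47 × 0.1605 = $184.33
State unemployment insurance (employee share): $1231.85 × 0.009 = $11.09
PFL insurance: $1231.85 × 0.009 = $11.09
Group life insurance premium: $26.45
Total deductions = $83.38 + $184.33 + $11.09 + $11.09 + $26.45 = $316.34
Net pay = $1231.85 − $316.34 = $915.51

$915.51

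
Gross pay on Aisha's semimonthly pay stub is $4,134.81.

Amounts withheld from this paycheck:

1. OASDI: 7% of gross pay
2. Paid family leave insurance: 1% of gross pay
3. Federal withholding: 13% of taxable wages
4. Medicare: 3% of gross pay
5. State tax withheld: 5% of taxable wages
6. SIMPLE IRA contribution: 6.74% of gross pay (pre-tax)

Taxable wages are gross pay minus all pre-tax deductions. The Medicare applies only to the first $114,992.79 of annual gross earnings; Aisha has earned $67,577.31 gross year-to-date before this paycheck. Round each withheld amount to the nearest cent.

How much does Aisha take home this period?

$2,707.18

SIMPLE IRA contribution: $4,134.81 × 0.0674 = $278.69
Taxable wages = $4,134.81 − $278.69 = $3,856.12
Federal withholding: $3,856.12 × 0.13 = $501.30
State tax withheld: $3,856.12 × 0.05 = $192.81
Medicare: cap not yet reached, full $4,134.81 is subject → $4,134.81 × 0.03 = $124.04
OASDI: $4,134.81 × 0.07 = $289.44
Paid family leave insurance: $4,134.81 × 0.01 = $41.35
Total deductions = $278.69 + $501.30 + $192.81 + $124.04 + $289.44 + $41.35 = $1,427.63
Net pay = $4,134.81 − $1,427.63 = $2,707.18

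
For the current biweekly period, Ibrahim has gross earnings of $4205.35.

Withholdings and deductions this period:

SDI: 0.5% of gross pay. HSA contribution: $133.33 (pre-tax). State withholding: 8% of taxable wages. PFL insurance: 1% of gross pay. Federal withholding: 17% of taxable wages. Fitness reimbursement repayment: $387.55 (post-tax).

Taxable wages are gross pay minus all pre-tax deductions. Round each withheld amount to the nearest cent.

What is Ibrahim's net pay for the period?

$2603.39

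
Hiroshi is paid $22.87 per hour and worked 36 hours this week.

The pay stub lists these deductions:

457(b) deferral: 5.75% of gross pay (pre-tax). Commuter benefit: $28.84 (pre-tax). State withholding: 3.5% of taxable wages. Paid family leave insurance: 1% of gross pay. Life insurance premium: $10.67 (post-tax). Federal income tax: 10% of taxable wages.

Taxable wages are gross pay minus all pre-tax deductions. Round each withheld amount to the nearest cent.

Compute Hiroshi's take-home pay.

Gross pay: 36 × $22.87 = $823.32
457(b) deferral: $823.32 × 0.0575 = $47.34
Commuter benefit: $28.84
Pre-tax total = $47.34 + $28.84 = $76.18
Taxable wages = $823.32 − $76.18 = $747.14
Federal income tax: $747.14 × 0.1 = $74.71
State withholding: $747.14 × 0.035 = $26.15
Paid family leave insurance: $823.32 × 0.01 = $8.23
Life insurance premium: $10.67
Total deductions = $47.34 + $28.84 + $74.71 + $26.15 + $8.23 + $10.67 = $195.94
Net pay = $823.32 − $195.94 = $627.38

$627.38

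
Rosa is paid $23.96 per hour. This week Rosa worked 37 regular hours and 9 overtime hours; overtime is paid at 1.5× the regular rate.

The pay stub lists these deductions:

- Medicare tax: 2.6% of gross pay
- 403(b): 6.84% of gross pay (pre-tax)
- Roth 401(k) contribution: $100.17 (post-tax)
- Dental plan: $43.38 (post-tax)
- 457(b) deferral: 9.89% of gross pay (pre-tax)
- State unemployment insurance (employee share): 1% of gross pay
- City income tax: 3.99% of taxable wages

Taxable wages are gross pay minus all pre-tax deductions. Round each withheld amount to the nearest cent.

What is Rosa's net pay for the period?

Regular pay: 37 × $23.96 = $886.52
Overtime pay: 9 × $23.96 × 1.5 = $323.46
Gross pay = $886.52 + $323.46 = $1,209.98
403(b): $1,209.98 × 0.0684 = $82.76
457(b) deferral: $1,209.98 × 0.0989 = $119.67
Pre-tax total = $82.76 + $119.67 = $202.43
Taxable wages = $1,209.98 − $202.43 = $1,007.55
City income tax: $1,007.55 × 0.0399 = $40.20
State unemployment insurance (employee share): $1,209.98 × 0.01 = $12.10
Medicare tax: $1,209.98 × 0.026 = $31.46
Roth 401(k) contribution: $100.17
Dental plan: $43.38
Total deductions = $82.76 + $119.67 + $40.20 + $12.10 + $31.46 + $100.17 + $43.38 = $429.74
Net pay = $1,209.98 − $429.74 = $780.24

$780.24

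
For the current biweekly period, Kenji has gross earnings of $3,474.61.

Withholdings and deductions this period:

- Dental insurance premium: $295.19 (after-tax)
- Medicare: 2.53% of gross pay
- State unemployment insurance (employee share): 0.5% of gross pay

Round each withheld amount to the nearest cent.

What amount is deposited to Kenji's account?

$3,074.14

Medicare: $3,474.61 × 0.0253 = $87.91
State unemployment insurance (employee share): $3,474.61 × 0.005 = $17.37
Dental insurance premium: $295.19
Total deductions = $87.91 + $17.37 + $295.19 = $400.47
Net pay = $3,474.61 − $400.47 = $3,074.14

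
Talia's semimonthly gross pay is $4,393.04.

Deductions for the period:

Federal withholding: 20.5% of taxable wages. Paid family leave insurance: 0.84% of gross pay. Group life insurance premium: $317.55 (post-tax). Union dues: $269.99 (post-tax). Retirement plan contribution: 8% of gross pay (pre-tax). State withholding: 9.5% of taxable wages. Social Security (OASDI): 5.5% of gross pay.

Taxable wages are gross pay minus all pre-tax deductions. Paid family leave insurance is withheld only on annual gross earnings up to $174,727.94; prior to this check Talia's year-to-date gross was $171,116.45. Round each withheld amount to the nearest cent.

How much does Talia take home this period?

$1,969.62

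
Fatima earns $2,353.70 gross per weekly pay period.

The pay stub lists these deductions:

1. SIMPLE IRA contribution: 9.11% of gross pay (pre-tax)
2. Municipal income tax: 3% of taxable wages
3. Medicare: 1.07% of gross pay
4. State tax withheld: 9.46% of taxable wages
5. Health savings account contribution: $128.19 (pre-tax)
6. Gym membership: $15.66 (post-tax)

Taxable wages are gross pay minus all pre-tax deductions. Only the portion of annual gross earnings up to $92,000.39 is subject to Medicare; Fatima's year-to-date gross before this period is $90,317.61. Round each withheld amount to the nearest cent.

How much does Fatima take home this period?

SIMPLE IRA contribution: $2,353.70 × 0.0911 = $214.42
Health savings account contribution: $128.19
Pre-tax total = $214.42 + $128.19 = $342.61
Taxable wages = $2,353.70 − $342.61 = $2,011.09
Municipal income tax: $2,011.09 × 0.03 = $60.33
State tax withheld: $2,011.09 × 0.0946 = $190.25
Medicare: only $92,000.39 − $90,317.61 = $1,682.78 of this check is subject → $1,682.78 × 0.0107 = $18.01
Gym membership: $15.66
Total deductions = $214.42 + $128.19 + $60.33 + $190.25 + $18.01 + $15.66 = $626.86
Net pay = $2,353.70 − $626.86 = $1,726.84

$1,726.84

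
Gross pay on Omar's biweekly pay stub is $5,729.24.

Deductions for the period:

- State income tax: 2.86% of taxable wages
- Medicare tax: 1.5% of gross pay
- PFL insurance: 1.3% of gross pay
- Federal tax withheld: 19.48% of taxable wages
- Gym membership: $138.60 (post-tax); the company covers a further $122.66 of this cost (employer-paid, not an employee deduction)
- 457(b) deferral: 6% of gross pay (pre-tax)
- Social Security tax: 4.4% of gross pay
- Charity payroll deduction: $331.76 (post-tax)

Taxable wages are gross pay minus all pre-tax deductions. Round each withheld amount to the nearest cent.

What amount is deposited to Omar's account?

457(b) deferral: $5,729.24 × 0.06 = $343.75
Taxable wages = $5,729.24 − $343.75 = $5,385.49
State income tax: $5,385.49 × 0.0286 = $154.03
Federal tax withheld: $5,385.49 × 0.1948 = $1,049.09
PFL insurance: $5,729.24 × 0.013 = $74.48
Medicare tax: $5,729.24 × 0.015 = $85.94
Social Security tax: $5,729.24 × 0.044 = $252.09
Gym membership: $138.60
Charity payroll deduction: $331.76
(Employer's $122.66 toward gym membership is not withheld from the employee.)
Total deductions = $343.75 + $154.03 + $1,049.09 + $74.48 + $85.94 + $252.09 + $138.60 + $331.76 = $2,429.74
Net pay = $5,729.24 − $2,429.74 = $3,299.50

$3,299.50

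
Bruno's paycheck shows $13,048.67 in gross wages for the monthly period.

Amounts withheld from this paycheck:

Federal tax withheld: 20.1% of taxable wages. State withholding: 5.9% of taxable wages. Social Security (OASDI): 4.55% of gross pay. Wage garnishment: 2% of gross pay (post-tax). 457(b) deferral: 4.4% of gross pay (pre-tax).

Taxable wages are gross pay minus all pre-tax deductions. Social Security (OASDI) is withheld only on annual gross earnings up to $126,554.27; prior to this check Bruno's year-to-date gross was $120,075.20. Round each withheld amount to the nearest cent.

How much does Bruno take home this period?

$8,675.38

457(b) deferral: $13,048.67 × 0.044 = $574.14
Taxable wages = $13,048.67 − $574.14 = $12,474.53
Federal tax withheld: $12,474.53 × 0.201 = $2,507.38
State withholding: $12,474.53 × 0.059 = $736.00
Social Security (OASDI): only $126,554.27 − $120,075.20 = $6,479.07 of this check is subject → $6,479.07 × 0.0455 = $294.80
Wage garnishment: $13,048.67 × 0.02 = $260.97
Total deductions = $574.14 + $2,507.38 + $736.00 + $294.80 + $260.97 = $4,373.29
Net pay = $13,048.67 − $4,373.29 = $8,675.38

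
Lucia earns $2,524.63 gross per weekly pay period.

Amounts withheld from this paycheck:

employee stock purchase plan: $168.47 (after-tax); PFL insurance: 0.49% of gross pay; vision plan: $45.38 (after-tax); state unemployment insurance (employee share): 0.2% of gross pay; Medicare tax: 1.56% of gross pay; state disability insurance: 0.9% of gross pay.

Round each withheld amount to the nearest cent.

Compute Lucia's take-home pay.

PFL insurance: $2,524.63 × 0.0049 = $12.37
Medicare tax: $2,524.63 × 0.0156 = $39.38
State unemployment insurance (employee share): $2,524.63 × 0.002 = $5.05
State disability insurance: $2,524.63 × 0.009 = $22.72
Vision plan: $45.38
Employee stock purchase plan: $168.47
Total deductions = $12.37 + $39.38 + $5.05 + $22.72 + $45.38 + $168.47 = $293.37
Net pay = $2,524.63 − $293.37 = $2,231.26

$2,231.26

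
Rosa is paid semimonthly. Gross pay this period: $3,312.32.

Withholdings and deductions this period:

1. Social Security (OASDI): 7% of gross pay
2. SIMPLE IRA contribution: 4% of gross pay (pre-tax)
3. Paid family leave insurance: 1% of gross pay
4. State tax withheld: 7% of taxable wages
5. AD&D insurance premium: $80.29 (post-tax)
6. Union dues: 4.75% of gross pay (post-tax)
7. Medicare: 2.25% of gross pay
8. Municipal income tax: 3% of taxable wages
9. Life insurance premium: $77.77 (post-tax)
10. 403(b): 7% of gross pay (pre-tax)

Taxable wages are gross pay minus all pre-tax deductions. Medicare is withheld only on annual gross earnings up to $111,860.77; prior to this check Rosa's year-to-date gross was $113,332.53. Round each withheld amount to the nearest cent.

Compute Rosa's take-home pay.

$2,072.79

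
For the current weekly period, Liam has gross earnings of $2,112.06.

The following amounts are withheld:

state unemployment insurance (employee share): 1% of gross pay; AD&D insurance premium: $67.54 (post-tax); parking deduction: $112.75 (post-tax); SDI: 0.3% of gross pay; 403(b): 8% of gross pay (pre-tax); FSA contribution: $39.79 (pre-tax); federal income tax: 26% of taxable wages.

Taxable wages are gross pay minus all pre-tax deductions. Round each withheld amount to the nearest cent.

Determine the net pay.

$1,200.70

FSA contribution: $39.79
403(b): $2,112.06 × 0.08 = $168.96
Pre-tax total = $39.79 + $168.96 = $208.75
Taxable wages = $2,112.06 − $208.75 = $1,903.31
Federal income tax: $1,903.31 × 0.26 = $494.86
State unemployment insurance (employee share): $2,112.06 × 0.01 = $21.12
SDI: $2,112.06 × 0.003 = $6.34
Parking deduction: $112.75
AD&D insurance premium: $67.54
Total deductions = $39.79 + $168.96 + $494.86 + $21.12 + $6.34 + $112.75 + $67.54 = $911.36
Net pay = $2,112.06 − $911.36 = $1,200.70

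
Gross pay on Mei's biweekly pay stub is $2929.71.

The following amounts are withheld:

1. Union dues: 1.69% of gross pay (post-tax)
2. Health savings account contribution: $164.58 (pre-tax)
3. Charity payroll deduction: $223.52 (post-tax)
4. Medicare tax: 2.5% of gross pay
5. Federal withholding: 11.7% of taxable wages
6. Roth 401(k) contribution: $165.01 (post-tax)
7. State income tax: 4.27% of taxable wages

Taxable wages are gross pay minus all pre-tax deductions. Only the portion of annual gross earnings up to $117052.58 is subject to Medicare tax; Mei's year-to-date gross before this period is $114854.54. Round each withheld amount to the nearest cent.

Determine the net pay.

$1830.55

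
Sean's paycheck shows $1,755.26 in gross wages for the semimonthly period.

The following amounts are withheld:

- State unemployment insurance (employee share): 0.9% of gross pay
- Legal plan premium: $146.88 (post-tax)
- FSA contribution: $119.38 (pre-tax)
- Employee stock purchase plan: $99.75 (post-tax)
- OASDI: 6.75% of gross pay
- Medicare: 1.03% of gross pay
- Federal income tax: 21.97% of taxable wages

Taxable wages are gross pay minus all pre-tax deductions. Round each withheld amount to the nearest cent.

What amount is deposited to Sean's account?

FSA contribution: $119.38
Taxable wages = $1,755.26 − $119.38 = $1,635.88
Federal income tax: $1,635.88 × 0.2197 = $359.40
Medicare: $1,755.26 × 0.0103 = $18.08
State unemployment insurance (employee share): $1,755.26 × 0.009 = $15.80
OASDI: $1,755.26 × 0.0675 = $118.48
Legal plan premium: $146.88
Employee stock purchase plan: $99.75
Total deductions = $119.38 + $359.40 + $18.08 + $15.80 + $118.48 + $146.88 + $99.75 = $877.77
Net pay = $1,755.26 − $877.77 = $877.49

$877.49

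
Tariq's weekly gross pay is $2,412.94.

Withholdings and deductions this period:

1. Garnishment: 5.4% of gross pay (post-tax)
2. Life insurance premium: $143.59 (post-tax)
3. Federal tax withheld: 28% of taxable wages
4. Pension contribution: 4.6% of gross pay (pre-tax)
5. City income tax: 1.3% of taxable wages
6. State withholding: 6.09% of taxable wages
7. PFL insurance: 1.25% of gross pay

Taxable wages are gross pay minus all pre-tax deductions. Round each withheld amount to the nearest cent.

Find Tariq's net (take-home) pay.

$1,183.23

Pension contribution: $2,412.94 × 0.046 = $111.00
Taxable wages = $2,412.94 − $111.00 = $2,301.94
State withholding: $2,301.94 × 0.0609 = $140.19
Federal tax withheld: $2,301.94 × 0.28 = $644.54
City income tax: $2,301.94 × 0.013 = $29.93
PFL insurance: $2,412.94 × 0.0125 = $30.16
Life insurance premium: $143.59
Garnishment: $2,412.94 × 0.054 = $130.30
Total deductions = $111.00 + $140.19 + $644.54 + $29.93 + $30.16 + $143.59 + $130.30 = $1,229.71
Net pay = $2,412.94 − $1,229.71 = $1,183.23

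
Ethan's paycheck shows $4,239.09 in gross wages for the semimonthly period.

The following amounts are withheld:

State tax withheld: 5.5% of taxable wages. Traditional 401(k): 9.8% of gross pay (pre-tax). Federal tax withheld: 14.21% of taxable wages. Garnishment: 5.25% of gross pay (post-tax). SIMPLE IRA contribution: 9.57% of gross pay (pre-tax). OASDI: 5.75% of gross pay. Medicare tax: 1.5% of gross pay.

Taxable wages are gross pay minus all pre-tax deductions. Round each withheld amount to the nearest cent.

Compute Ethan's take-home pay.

SIMPLE IRA contribution: $4,239.09 × 0.0957 = $405.68
Traditional 401(k): $4,239.09 × 0.098 = $415.43
Pre-tax total = $405.68 + $415.43 = $821.11
Taxable wages = $4,239.09 − $821.11 = $3,417.98
State tax withheld: $3,417.98 × 0.055 = $187.99
Federal tax withheld: $3,417.98 × 0.1421 = $485.69
Medicare tax: $4,239.09 × 0.015 = $63.59
OASDI: $4,239.09 × 0.0575 = $243.75
Garnishment: $4,239.09 × 0.0525 = $222.55
Total deductions = $405.68 + $415.43 + $187.99 + $485.69 + $63.59 + $243.75 + $222.55 = $2,024.68
Net pay = $4,239.09 − $2,024.68 = $2,214.41

$2,214.41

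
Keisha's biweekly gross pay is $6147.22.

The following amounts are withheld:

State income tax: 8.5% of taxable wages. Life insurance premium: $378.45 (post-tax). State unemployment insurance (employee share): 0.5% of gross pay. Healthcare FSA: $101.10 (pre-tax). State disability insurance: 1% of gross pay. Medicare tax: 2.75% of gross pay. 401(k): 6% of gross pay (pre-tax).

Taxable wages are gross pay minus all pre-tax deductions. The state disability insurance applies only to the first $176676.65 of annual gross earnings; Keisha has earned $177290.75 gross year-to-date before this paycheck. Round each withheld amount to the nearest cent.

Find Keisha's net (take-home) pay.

$4616.48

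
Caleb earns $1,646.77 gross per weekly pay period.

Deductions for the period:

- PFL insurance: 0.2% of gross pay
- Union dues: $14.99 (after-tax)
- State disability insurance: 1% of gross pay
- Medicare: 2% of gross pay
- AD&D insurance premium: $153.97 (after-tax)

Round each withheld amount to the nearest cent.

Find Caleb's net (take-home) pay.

PFL insurance: $1,646.77 × 0.002 = $3.29
Medicare: $1,646.77 × 0.02 = $32.94
State disability insurance: $1,646.77 × 0.01 = $16.47
Union dues: $14.99
AD&D insurance premium: $153.97
Total deductions = $3.29 + $32.94 + $16.47 + $14.99 + $153.97 = $221.66
Net pay = $1,646.77 − $221.66 = $1,425.11

$1,425.11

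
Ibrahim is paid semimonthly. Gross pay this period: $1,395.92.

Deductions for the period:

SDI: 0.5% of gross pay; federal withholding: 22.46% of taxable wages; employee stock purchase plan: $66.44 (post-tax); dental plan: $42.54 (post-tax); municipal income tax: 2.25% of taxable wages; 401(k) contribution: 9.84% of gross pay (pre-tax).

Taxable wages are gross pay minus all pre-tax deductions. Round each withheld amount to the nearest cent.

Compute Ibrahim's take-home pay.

$831.61

401(k) contribution: $1,395.92 × 0.0984 = $137.36
Taxable wages = $1,395.92 − $137.36 = $1,258.56
Federal withholding: $1,258.56 × 0.2246 = $282.67
Municipal income tax: $1,258.56 × 0.0225 = $28.32
SDI: $1,395.92 × 0.005 = $6.98
Dental plan: $42.54
Employee stock purchase plan: $66.44
Total deductions = $137.36 + $282.67 + $28.32 + $6.98 + $42.54 + $66.44 = $564.31
Net pay = $1,395.92 − $564.31 = $831.61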